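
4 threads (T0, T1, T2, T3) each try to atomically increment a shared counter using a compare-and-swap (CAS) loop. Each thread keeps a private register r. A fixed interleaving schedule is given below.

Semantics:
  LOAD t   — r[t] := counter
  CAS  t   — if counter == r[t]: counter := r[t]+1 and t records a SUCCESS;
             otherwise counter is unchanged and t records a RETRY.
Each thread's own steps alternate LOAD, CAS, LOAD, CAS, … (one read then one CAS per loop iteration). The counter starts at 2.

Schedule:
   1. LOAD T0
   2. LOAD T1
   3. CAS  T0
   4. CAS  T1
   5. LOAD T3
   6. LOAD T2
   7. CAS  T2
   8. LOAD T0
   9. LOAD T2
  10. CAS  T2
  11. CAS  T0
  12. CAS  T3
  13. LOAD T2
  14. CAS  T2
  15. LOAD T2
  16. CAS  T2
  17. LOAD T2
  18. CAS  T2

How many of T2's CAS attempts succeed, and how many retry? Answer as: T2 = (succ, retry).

[1] T0.load  rd  (counter 2, T0.r 2)
[2] T1.load  rd  (counter 2, T1.r 2)
[3] T0.cas  hit  (counter 3, T0.r 2)
[4] T1.cas  miss  (counter 3, T1.r 2)
[5] T3.load  rd  (counter 3, T3.r 3)
[6] T2.load  rd  (counter 3, T2.r 3)
[7] T2.cas  hit  (counter 4, T2.r 3)
[8] T0.load  rd  (counter 4, T0.r 4)
[9] T2.load  rd  (counter 4, T2.r 4)
[10] T2.cas  hit  (counter 5, T2.r 4)
[11] T0.cas  miss  (counter 5, T0.r 4)
[12] T3.cas  miss  (counter 5, T3.r 3)
[13] T2.load  rd  (counter 5, T2.r 5)
[14] T2.cas  hit  (counter 6, T2.r 5)
[15] T2.load  rd  (counter 6, T2.r 6)
[16] T2.cas  hit  (counter 7, T2.r 6)
[17] T2.load  rd  (counter 7, T2.r 7)
[18] T2.cas  hit  (counter 8, T2.r 7)

T2 = (5, 0)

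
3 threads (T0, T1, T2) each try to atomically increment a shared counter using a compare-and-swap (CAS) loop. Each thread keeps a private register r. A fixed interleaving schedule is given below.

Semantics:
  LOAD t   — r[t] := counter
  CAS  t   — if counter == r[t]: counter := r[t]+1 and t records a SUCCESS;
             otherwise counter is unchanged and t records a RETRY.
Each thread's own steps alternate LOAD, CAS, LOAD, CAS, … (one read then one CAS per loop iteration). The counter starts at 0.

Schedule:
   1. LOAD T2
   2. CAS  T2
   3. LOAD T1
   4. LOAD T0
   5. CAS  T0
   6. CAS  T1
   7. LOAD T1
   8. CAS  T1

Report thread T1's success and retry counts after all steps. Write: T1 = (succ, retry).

step 1: T2 LOAD ⇒ load; ctr=0 reg=0
step 2: T2 CAS ⇒ ok; ctr=1 reg=0
step 3: T1 LOAD ⇒ load; ctr=1 reg=1
step 4: T0 LOAD ⇒ load; ctr=1 reg=1
step 5: T0 CAS ⇒ ok; ctr=2 reg=1
step 6: T1 CAS ⇒ retry; ctr=2 reg=1
step 7: T1 LOAD ⇒ load; ctr=2 reg=2
step 8: T1 CAS ⇒ ok; ctr=3 reg=2

T1 = (1, 1)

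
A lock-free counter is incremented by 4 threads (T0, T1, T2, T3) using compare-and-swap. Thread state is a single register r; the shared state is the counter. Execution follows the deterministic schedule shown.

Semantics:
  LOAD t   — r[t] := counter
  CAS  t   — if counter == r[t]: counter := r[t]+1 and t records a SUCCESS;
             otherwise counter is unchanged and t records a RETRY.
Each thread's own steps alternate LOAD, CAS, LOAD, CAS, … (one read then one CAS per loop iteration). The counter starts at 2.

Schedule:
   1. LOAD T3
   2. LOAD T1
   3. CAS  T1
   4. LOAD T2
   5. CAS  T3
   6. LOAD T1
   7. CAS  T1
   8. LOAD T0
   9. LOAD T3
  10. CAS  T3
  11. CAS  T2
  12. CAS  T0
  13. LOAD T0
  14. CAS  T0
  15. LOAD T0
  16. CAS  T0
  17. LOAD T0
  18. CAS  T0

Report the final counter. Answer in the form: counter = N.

1. LOAD T3 → mem=2 r[T3]=2 [LOAD]
2. LOAD T1 → mem=2 r[T1]=2 [LOAD]
3. CAS T1 → mem=3 r[T1]=2 [OK]
4. LOAD T2 → mem=3 r[T2]=3 [LOAD]
5. CAS T3 → mem=3 r[T3]=2 [RETRY]
6. LOAD T1 → mem=3 r[T1]=3 [LOAD]
7. CAS T1 → mem=4 r[T1]=3 [OK]
8. LOAD T0 → mem=4 r[T0]=4 [LOAD]
9. LOAD T3 → mem=4 r[T3]=4 [LOAD]
10. CAS T3 → mem=5 r[T3]=4 [OK]
11. CAS T2 → mem=5 r[T2]=3 [RETRY]
12. CAS T0 → mem=5 r[T0]=4 [RETRY]
13. LOAD T0 → mem=5 r[T0]=5 [LOAD]
14. CAS T0 → mem=6 r[T0]=5 [OK]
15. LOAD T0 → mem=6 r[T0]=6 [LOAD]
16. CAS T0 → mem=7 r[T0]=6 [OK]
17. LOAD T0 → mem=7 r[T0]=7 [LOAD]
18. CAS T0 → mem=8 r[T0]=7 [OK]

counter = 8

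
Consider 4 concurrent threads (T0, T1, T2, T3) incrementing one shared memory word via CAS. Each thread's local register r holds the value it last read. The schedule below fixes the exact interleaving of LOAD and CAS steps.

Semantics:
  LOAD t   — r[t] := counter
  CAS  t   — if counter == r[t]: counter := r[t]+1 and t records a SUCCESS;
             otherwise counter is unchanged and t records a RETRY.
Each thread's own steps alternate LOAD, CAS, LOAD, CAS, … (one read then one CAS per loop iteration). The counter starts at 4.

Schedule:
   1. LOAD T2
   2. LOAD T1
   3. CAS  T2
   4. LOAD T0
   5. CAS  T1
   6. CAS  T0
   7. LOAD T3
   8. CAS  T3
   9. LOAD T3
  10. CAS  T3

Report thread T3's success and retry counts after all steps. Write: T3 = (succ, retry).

#1 T2 reads 4
#2 T1 reads 4
#3 T2 CAS(4→5) writes; counter now 5
#4 T0 reads 5
#5 T1 CAS(4→5) fails; counter now 5
#6 T0 CAS(5→6) writes; counter now 6
#7 T3 reads 6
#8 T3 CAS(6→7) writes; counter now 7
#9 T3 reads 7
#10 T3 CAS(7→8) writes; counter now 8

T3 = (2, 0)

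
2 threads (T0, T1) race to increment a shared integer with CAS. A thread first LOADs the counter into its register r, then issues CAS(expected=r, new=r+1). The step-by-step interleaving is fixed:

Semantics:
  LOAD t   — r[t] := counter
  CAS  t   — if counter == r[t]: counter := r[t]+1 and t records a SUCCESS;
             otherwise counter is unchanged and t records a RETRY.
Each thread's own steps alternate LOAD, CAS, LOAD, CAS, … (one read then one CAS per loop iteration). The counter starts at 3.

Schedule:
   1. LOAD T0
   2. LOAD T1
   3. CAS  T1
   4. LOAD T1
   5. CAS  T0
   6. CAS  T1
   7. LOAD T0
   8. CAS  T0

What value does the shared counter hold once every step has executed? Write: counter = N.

counter = 6

   1) LOAD T0:  M=3  r_T0=3
   2) LOAD T1:  M=3  r_T1=3
   3) CAS  T1:  M=4  r_T1=3 ✓
   4) LOAD T1:  M=4  r_T1=4
   5) CAS  T0:  M=4  r_T0=3 ✗
   6) CAS  T1:  M=5  r_T1=4 ✓
   7) LOAD T0:  M=5  r_T0=5
   8) CAS  T0:  M=6  r_T0=5 ✓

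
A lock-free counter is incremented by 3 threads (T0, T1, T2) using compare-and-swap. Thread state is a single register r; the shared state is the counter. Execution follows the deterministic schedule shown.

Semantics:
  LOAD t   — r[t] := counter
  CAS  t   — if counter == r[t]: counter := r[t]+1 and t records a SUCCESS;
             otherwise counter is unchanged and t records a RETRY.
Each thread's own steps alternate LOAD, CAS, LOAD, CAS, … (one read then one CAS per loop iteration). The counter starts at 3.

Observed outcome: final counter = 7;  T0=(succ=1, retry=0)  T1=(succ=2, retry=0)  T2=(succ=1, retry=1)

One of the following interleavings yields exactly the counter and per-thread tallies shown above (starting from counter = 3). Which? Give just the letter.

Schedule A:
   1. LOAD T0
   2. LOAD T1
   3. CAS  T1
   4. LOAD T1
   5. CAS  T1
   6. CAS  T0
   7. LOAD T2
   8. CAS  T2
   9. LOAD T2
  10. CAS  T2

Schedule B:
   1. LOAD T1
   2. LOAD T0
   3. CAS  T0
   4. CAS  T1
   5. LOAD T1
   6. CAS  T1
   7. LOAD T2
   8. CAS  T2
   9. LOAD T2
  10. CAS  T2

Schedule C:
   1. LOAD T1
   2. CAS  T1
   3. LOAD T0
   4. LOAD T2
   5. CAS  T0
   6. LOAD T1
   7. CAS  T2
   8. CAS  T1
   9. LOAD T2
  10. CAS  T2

Tracing schedule C:
#1 T1 reads 3
#2 T1 CAS(3→4) writes; counter now 4
#3 T0 reads 4
#4 T2 reads 4
#5 T0 CAS(4→5) writes; counter now 5
#6 T1 reads 5
#7 T2 CAS(4→5) fails; counter now 5
#8 T1 CAS(5→6) writes; counter now 6
#9 T2 reads 6
#10 T2 CAS(6→7) writes; counter now 7

C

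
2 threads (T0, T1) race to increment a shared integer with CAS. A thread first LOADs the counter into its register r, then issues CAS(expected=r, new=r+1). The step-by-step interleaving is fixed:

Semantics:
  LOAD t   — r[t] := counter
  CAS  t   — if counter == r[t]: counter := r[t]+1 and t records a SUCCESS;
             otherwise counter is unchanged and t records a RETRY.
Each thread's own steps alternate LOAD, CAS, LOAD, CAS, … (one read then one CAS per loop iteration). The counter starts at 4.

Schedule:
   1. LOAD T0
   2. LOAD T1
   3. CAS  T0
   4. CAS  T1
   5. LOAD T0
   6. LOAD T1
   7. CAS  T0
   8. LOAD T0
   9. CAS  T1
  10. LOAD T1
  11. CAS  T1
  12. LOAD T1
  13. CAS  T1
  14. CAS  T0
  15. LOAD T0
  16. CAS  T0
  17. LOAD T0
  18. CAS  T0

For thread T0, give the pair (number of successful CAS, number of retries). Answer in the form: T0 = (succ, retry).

T0 = (4, 1)

T0 LOAD — after: cnt=4, r=4 — load
T1 LOAD — after: cnt=4, r=4 — load
T0 CAS — after: cnt=5, r=4 — ok
T1 CAS — after: cnt=5, r=4 — retry
T0 LOAD — after: cnt=5, r=5 — load
T1 LOAD — after: cnt=5, r=5 — load
T0 CAS — after: cnt=6, r=5 — ok
T0 LOAD — after: cnt=6, r=6 — load
T1 CAS — after: cnt=6, r=5 — retry
T1 LOAD — after: cnt=6, r=6 — load
T1 CAS — after: cnt=7, r=6 — ok
T1 LOAD — after: cnt=7, r=7 — load
T1 CAS — after: cnt=8, r=7 — ok
T0 CAS — after: cnt=8, r=6 — retry
T0 LOAD — after: cnt=8, r=8 — load
T0 CAS — after: cnt=9, r=8 — ok
T0 LOAD — after: cnt=9, r=9 — load
T0 CAS — after: cnt=10, r=9 — ok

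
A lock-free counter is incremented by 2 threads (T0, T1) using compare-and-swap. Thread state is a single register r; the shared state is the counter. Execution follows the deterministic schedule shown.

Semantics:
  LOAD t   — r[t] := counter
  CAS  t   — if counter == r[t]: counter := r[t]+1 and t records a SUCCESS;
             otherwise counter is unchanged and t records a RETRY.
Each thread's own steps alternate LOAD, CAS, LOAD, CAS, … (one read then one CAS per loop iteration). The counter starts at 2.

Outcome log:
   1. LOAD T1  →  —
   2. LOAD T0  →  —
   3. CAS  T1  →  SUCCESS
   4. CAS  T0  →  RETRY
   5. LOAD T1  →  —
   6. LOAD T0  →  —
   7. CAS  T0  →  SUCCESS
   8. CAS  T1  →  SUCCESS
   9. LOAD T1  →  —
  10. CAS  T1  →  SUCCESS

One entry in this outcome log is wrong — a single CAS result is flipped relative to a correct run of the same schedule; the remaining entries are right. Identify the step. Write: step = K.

step = 8

Re-executing:
1. LOAD T1 → mem=2 r[T1]=2 [LOAD]
2. LOAD T0 → mem=2 r[T0]=2 [LOAD]
3. CAS T1 → mem=3 r[T1]=2 [OK]
4. CAS T0 → mem=3 r[T0]=2 [RETRY]
5. LOAD T1 → mem=3 r[T1]=3 [LOAD]
6. LOAD T0 → mem=3 r[T0]=3 [LOAD]
7. CAS T0 → mem=4 r[T0]=3 [OK]
8. CAS T1 → mem=4 r[T1]=3 [RETRY]
9. LOAD T1 → mem=4 r[T1]=4 [LOAD]
10. CAS T1 → mem=5 r[T1]=4 [OK]
Flip is step 8.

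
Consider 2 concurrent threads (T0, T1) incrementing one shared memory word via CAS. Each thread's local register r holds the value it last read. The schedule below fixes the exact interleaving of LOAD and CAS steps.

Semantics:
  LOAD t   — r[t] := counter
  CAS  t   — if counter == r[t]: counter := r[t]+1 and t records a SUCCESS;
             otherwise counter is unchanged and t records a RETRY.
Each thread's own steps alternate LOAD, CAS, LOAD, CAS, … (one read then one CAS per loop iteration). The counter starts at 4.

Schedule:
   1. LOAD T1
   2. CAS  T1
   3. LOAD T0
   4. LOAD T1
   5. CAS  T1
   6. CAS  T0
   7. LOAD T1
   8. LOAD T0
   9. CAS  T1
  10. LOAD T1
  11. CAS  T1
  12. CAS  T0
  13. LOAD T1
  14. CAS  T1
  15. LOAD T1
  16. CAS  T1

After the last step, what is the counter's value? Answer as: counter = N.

counter = 10

[1] T1.load  rd  (counter 4, T1.r 4)
[2] T1.cas  hit  (counter 5, T1.r 4)
[3] T0.load  rd  (counter 5, T0.r 5)
[4] T1.load  rd  (counter 5, T1.r 5)
[5] T1.cas  hit  (counter 6, T1.r 5)
[6] T0.cas  miss  (counter 6, T0.r 5)
[7] T1.load  rd  (counter 6, T1.r 6)
[8] T0.load  rd  (counter 6, T0.r 6)
[9] T1.cas  hit  (counter 7, T1.r 6)
[10] T1.load  rd  (counter 7, T1.r 7)
[11] T1.cas  hit  (counter 8, T1.r 7)
[12] T0.cas  miss  (counter 8, T0.r 6)
[13] T1.load  rd  (counter 8, T1.r 8)
[14] T1.cas  hit  (counter 9, T1.r 8)
[15] T1.load  rd  (counter 9, T1.r 9)
[16] T1.cas  hit  (counter 10, T1.r 9)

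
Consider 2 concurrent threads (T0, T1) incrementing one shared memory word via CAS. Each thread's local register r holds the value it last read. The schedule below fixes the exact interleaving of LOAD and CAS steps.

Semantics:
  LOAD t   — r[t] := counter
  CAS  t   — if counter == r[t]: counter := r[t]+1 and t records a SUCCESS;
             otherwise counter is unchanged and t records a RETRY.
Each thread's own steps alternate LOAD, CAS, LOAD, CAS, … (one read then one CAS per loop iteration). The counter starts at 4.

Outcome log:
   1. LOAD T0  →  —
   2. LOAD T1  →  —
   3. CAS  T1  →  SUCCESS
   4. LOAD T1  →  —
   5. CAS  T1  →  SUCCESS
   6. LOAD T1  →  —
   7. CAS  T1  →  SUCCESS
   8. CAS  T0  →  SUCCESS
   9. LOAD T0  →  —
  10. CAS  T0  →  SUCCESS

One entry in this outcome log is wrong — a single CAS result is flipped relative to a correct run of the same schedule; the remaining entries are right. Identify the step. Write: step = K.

Correct run:
step 1: T0 LOAD ⇒ load; ctr=4 reg=4
step 2: T1 LOAD ⇒ load; ctr=4 reg=4
step 3: T1 CAS ⇒ ok; ctr=5 reg=4
step 4: T1 LOAD ⇒ load; ctr=5 reg=5
step 5: T1 CAS ⇒ ok; ctr=6 reg=5
step 6: T1 LOAD ⇒ load; ctr=6 reg=6
step 7: T1 CAS ⇒ ok; ctr=7 reg=6
step 8: T0 CAS ⇒ retry; ctr=7 reg=4
step 9: T0 LOAD ⇒ load; ctr=7 reg=7
step 10: T0 CAS ⇒ ok; ctr=8 reg=7
Log disagrees first at step 8.

step = 8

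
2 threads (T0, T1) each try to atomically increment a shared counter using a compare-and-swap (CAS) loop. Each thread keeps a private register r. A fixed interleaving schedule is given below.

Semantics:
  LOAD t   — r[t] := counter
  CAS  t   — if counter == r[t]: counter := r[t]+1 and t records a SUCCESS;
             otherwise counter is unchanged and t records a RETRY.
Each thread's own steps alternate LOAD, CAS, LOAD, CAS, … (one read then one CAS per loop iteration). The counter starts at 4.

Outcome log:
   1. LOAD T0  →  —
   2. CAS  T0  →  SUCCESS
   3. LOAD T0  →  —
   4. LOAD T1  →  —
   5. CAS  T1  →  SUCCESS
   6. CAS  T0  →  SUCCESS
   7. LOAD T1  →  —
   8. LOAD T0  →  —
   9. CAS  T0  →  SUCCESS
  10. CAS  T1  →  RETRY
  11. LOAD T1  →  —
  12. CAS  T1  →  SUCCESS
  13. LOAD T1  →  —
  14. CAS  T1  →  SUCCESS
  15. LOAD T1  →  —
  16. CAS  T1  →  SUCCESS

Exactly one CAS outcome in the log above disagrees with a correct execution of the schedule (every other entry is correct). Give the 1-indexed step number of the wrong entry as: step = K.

step = 6

Correct run:
[1] T0.load  rd  (counter 4, T0.r 4)
[2] T0.cas  hit  (counter 5, T0.r 4)
[3] T0.load  rd  (counter 5, T0.r 5)
[4] T1.load  rd  (counter 5, T1.r 5)
[5] T1.cas  hit  (counter 6, T1.r 5)
[6] T0.cas  miss  (counter 6, T0.r 5)
[7] T1.load  rd  (counter 6, T1.r 6)
[8] T0.load  rd  (counter 6, T0.r 6)
[9] T0.cas  hit  (counter 7, T0.r 6)
[10] T1.cas  miss  (counter 7, T1.r 6)
[11] T1.load  rd  (counter 7, T1.r 7)
[12] T1.cas  hit  (counter 8, T1.r 7)
[13] T1.load  rd  (counter 8, T1.r 8)
[14] T1.cas  hit  (counter 9, T1.r 8)
[15] T1.load  rd  (counter 9, T1.r 9)
[16] T1.cas  hit  (counter 10, T1.r 9)
Log disagrees first at step 6.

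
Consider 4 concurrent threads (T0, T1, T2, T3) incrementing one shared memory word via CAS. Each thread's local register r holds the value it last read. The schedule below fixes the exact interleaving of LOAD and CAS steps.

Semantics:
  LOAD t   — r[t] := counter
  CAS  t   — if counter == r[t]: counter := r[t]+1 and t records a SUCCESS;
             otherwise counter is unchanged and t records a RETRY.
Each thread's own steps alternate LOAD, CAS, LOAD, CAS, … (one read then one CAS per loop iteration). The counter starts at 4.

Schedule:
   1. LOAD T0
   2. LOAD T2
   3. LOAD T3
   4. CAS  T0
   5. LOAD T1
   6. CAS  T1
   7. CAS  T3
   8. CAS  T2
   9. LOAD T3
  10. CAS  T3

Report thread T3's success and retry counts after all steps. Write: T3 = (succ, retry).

T0 LOAD — after: cnt=4, r=4 — load
T2 LOAD — after: cnt=4, r=4 — load
T3 LOAD — after: cnt=4, r=4 — load
T0 CAS — after: cnt=5, r=4 — ok
T1 LOAD — after: cnt=5, r=5 — load
T1 CAS — after: cnt=6, r=5 — ok
T3 CAS — after: cnt=6, r=4 — retry
T2 CAS — after: cnt=6, r=4 — retry
T3 LOAD — after: cnt=6, r=6 — load
T3 CAS — after: cnt=7, r=6 — ok

T3 = (1, 1)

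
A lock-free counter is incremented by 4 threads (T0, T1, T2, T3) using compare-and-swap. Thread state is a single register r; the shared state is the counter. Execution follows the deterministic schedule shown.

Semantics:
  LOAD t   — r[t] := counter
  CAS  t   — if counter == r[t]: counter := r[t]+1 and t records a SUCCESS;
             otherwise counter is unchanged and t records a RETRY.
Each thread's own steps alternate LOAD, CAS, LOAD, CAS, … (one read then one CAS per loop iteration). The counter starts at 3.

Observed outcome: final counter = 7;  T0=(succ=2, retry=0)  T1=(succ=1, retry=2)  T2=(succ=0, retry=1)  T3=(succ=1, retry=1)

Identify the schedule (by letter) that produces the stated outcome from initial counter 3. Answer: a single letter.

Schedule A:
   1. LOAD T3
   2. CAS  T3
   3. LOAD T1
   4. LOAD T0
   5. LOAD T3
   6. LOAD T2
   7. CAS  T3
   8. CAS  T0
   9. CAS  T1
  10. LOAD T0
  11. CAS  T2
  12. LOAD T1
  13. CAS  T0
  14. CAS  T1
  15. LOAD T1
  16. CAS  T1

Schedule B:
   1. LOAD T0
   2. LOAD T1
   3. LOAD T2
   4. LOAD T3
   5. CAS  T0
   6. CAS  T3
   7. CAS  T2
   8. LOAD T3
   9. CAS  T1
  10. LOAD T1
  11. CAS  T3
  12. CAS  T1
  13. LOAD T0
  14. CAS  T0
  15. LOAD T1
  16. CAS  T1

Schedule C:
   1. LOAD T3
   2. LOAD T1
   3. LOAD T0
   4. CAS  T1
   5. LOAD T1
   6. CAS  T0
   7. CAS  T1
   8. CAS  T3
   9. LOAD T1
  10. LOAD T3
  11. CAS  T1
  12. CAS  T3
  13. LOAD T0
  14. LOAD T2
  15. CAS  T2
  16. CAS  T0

Run B:
T0 LOAD — after: cnt=3, r=3 — load
T1 LOAD — after: cnt=3, r=3 — load
T2 LOAD — after: cnt=3, r=3 — load
T3 LOAD — after: cnt=3, r=3 — load
T0 CAS — after: cnt=4, r=3 — ok
T3 CAS — after: cnt=4, r=3 — retry
T2 CAS — after: cnt=4, r=3 — retry
T3 LOAD — after: cnt=4, r=4 — load
T1 CAS — after: cnt=4, r=3 — retry
T1 LOAD — after: cnt=4, r=4 — load
T3 CAS — after: cnt=5, r=4 — ok
T1 CAS — after: cnt=5, r=4 — retry
T0 LOAD — after: cnt=5, r=5 — load
T0 CAS — after: cnt=6, r=5 — ok
T1 LOAD — after: cnt=6, r=6 — load
T1 CAS — after: cnt=7, r=6 — ok

B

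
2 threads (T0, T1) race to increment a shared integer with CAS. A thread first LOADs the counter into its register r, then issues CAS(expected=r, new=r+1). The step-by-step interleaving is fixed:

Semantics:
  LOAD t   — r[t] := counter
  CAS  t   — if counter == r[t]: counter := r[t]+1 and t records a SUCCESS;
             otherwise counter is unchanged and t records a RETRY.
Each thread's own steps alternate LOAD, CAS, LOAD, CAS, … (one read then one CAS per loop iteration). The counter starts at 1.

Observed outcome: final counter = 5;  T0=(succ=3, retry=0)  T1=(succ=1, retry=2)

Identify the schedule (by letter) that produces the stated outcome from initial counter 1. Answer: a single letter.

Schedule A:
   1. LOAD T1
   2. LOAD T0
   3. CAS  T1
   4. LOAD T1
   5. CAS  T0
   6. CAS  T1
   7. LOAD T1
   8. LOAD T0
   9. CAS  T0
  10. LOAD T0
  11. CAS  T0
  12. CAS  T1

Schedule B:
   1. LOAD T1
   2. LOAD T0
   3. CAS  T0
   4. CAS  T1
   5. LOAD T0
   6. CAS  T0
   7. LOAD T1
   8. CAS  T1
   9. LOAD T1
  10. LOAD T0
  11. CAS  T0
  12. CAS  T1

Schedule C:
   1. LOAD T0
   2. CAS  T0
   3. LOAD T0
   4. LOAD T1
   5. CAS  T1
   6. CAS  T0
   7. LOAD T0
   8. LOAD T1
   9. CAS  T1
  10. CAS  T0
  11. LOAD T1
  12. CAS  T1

B

Run B:
[1] T1.load  rd  (counter 1, T1.r 1)
[2] T0.load  rd  (counter 1, T0.r 1)
[3] T0.cas  hit  (counter 2, T0.r 1)
[4] T1.cas  miss  (counter 2, T1.r 1)
[5] T0.load  rd  (counter 2, T0.r 2)
[6] T0.cas  hit  (counter 3, T0.r 2)
[7] T1.load  rd  (counter 3, T1.r 3)
[8] T1.cas  hit  (counter 4, T1.r 3)
[9] T1.load  rd  (counter 4, T1.r 4)
[10] T0.load  rd  (counter 4, T0.r 4)
[11] T0.cas  hit  (counter 5, T0.r 4)
[12] T1.cas  miss  (counter 5, T1.r 4)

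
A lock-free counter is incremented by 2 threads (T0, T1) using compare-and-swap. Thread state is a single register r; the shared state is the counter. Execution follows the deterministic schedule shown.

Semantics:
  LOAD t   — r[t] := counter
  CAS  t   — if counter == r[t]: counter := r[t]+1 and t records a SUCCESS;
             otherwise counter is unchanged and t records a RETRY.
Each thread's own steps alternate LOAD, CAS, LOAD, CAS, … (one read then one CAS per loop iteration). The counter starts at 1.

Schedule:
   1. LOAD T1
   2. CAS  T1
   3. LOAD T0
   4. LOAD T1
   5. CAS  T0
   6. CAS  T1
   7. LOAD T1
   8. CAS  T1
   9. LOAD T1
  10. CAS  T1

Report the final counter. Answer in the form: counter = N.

counter = 5

step 1: T1 LOAD ⇒ load; ctr=1 reg=1
step 2: T1 CAS ⇒ ok; ctr=2 reg=1
step 3: T0 LOAD ⇒ load; ctr=2 reg=2
step 4: T1 LOAD ⇒ load; ctr=2 reg=2
step 5: T0 CAS ⇒ ok; ctr=3 reg=2
step 6: T1 CAS ⇒ retry; ctr=3 reg=2
step 7: T1 LOAD ⇒ load; ctr=3 reg=3
step 8: T1 CAS ⇒ ok; ctr=4 reg=3
step 9: T1 LOAD ⇒ load; ctr=4 reg=4
step 10: T1 CAS ⇒ ok; ctr=5 reg=4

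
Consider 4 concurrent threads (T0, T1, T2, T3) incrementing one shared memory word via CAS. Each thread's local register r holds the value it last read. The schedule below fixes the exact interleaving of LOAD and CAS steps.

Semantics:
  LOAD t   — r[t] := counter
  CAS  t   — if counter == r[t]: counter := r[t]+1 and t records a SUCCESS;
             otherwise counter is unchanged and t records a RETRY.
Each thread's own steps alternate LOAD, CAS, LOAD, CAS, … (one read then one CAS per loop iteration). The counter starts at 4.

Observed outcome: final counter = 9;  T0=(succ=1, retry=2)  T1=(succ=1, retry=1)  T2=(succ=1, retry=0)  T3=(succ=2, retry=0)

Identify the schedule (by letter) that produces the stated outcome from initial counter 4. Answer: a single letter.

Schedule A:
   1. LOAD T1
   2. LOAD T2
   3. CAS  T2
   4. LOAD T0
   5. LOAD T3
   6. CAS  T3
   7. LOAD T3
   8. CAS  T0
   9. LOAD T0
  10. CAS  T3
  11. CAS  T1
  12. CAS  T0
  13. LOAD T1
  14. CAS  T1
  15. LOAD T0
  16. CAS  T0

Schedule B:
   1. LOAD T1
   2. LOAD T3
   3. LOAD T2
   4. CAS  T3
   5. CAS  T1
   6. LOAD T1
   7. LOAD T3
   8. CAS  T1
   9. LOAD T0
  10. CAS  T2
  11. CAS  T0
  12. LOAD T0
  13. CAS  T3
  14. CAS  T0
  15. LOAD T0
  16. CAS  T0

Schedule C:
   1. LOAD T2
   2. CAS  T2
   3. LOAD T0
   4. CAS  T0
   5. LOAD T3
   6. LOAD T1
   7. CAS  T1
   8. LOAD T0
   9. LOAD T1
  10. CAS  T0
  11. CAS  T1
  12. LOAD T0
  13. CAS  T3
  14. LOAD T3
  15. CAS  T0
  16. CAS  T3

A

Simulating candidate A:
T1 LOAD — after: cnt=4, r=4 — load
T2 LOAD — after: cnt=4, r=4 — load
T2 CAS — after: cnt=5, r=4 — ok
T0 LOAD — after: cnt=5, r=5 — load
T3 LOAD — after: cnt=5, r=5 — load
T3 CAS — after: cnt=6, r=5 — ok
T3 LOAD — after: cnt=6, r=6 — load
T0 CAS — after: cnt=6, r=5 — retry
T0 LOAD — after: cnt=6, r=6 — load
T3 CAS — after: cnt=7, r=6 — ok
T1 CAS — after: cnt=7, r=4 — retry
T0 CAS — after: cnt=7, r=6 — retry
T1 LOAD — after: cnt=7, r=7 — load
T1 CAS — after: cnt=8, r=7 — ok
T0 LOAD — after: cnt=8, r=8 — load
T0 CAS — after: cnt=9, r=8 — ok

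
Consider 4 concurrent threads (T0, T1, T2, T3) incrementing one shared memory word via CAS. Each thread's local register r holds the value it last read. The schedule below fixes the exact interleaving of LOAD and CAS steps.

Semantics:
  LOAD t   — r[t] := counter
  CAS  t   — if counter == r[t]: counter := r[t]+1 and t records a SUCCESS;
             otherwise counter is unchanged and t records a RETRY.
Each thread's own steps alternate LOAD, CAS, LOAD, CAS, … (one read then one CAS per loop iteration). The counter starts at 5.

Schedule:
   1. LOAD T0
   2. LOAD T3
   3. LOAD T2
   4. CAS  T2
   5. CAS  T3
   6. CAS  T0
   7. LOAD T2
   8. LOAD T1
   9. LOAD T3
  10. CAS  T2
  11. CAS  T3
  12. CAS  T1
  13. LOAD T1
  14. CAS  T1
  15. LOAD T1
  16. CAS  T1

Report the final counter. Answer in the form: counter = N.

counter = 9

   1) LOAD T0:  M=5  r_T0=5
   2) LOAD T3:  M=5  r_T3=5
   3) LOAD T2:  M=5  r_T2=5
   4) CAS  T2:  M=6  r_T2=5 ✓
   5) CAS  T3:  M=6  r_T3=5 ✗
   6) CAS  T0:  M=6  r_T0=5 ✗
   7) LOAD T2:  M=6  r_T2=6
   8) LOAD T1:  M=6  r_T1=6
   9) LOAD T3:  M=6  r_T3=6
  10) CAS  T2:  M=7  r_T2=6 ✓
  11) CAS  T3:  M=7  r_T3=6 ✗
  12) CAS  T1:  M=7  r_T1=6 ✗
  13) LOAD T1:  M=7  r_T1=7
  14) CAS  T1:  M=8  r_T1=7 ✓
  15) LOAD T1:  M=8  r_T1=8
  16) CAS  T1:  M=9  r_T1=8 ✓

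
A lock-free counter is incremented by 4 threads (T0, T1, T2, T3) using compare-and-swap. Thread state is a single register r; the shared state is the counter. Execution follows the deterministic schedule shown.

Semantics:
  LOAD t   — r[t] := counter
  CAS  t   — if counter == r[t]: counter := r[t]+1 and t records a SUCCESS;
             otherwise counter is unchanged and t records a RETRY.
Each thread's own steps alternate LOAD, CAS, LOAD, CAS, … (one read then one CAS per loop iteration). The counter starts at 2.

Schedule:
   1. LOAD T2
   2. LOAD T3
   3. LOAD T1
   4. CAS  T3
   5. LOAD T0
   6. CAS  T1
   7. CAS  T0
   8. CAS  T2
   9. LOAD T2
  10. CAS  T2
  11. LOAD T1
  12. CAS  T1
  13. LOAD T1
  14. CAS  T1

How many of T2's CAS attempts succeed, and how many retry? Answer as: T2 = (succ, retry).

#1 T2 reads 2
#2 T3 reads 2
#3 T1 reads 2
#4 T3 CAS(2→3) writes; counter now 3
#5 T0 reads 3
#6 T1 CAS(2→3) fails; counter now 3
#7 T0 CAS(3→4) writes; counter now 4
#8 T2 CAS(2→3) fails; counter now 4
#9 T2 reads 4
#10 T2 CAS(4→5) writes; counter now 5
#11 T1 reads 5
#12 T1 CAS(5→6) writes; counter now 6
#13 T1 reads 6
#14 T1 CAS(6→7) writes; counter now 7

T2 = (1, 1)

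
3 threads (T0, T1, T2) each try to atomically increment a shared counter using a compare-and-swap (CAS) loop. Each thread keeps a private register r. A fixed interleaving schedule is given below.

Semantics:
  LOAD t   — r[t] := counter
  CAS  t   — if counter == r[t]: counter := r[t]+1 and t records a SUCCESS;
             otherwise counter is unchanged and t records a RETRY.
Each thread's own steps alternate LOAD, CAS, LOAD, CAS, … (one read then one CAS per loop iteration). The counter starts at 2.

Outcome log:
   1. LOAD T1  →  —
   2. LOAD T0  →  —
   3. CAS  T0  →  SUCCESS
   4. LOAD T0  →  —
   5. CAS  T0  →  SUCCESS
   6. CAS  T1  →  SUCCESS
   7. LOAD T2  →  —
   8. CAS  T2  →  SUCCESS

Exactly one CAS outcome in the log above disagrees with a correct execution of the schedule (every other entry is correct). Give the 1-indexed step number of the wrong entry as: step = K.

step = 6

Correct run:
#1 T1 reads 2
#2 T0 reads 2
#3 T0 CAS(2→3) writes; counter now 3
#4 T0 reads 3
#5 T0 CAS(3→4) writes; counter now 4
#6 T1 CAS(2→3) fails; counter now 4
#7 T2 reads 4
#8 T2 CAS(4→5) writes; counter now 5
Log disagrees first at step 6.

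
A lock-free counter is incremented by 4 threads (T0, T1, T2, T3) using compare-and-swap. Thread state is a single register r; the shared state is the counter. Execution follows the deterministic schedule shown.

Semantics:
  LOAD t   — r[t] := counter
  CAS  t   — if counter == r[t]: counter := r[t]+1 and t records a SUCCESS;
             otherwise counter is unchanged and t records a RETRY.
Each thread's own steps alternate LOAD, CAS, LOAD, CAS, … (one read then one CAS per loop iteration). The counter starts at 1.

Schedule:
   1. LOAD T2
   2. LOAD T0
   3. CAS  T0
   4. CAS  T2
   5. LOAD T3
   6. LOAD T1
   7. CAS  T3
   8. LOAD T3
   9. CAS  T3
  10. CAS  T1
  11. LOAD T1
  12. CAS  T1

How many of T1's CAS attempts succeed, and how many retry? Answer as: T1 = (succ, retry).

step 1: T2 LOAD ⇒ load; ctr=1 reg=1
step 2: T0 LOAD ⇒ load; ctr=1 reg=1
step 3: T0 CAS ⇒ ok; ctr=2 reg=1
step 4: T2 CAS ⇒ retry; ctr=2 reg=1
step 5: T3 LOAD ⇒ load; ctr=2 reg=2
step 6: T1 LOAD ⇒ load; ctr=2 reg=2
step 7: T3 CAS ⇒ ok; ctr=3 reg=2
step 8: T3 LOAD ⇒ load; ctr=3 reg=3
step 9: T3 CAS ⇒ ok; ctr=4 reg=3
step 10: T1 CAS ⇒ retry; ctr=4 reg=2
step 11: T1 LOAD ⇒ load; ctr=4 reg=4
step 12: T1 CAS ⇒ ok; ctr=5 reg=4

T1 = (1, 1)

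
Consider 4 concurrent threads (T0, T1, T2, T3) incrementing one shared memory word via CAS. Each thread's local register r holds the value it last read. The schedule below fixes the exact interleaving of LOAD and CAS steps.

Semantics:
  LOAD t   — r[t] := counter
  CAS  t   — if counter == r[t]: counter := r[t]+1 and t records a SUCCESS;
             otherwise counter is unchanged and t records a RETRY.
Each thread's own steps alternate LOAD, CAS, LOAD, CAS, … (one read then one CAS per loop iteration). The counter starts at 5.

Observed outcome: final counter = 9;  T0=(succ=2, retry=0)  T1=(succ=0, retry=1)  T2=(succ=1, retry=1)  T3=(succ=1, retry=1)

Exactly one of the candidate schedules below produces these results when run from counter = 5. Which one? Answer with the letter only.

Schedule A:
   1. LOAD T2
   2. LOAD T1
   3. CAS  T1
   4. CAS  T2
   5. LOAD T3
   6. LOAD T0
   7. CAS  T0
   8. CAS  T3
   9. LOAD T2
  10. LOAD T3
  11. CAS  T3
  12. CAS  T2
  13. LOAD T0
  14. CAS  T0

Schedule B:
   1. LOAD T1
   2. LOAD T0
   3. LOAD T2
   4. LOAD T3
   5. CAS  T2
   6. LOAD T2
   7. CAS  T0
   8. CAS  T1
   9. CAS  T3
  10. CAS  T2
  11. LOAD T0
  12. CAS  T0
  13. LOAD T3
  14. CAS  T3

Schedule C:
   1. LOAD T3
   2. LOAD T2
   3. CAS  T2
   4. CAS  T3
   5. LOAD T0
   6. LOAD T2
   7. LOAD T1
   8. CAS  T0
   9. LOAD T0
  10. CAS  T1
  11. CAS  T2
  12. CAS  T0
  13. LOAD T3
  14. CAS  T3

Simulating candidate C:
T3 LOAD — after: cnt=5, r=5 — load
T2 LOAD — after: cnt=5, r=5 — load
T2 CAS — after: cnt=6, r=5 — ok
T3 CAS — after: cnt=6, r=5 — retry
T0 LOAD — after: cnt=6, r=6 — load
T2 LOAD — after: cnt=6, r=6 — load
T1 LOAD — after: cnt=6, r=6 — load
T0 CAS — after: cnt=7, r=6 — ok
T0 LOAD — after: cnt=7, r=7 — load
T1 CAS — after: cnt=7, r=6 — retry
T2 CAS — after: cnt=7, r=6 — retry
T0 CAS — after: cnt=8, r=7 — ok
T3 LOAD — after: cnt=8, r=8 — load
T3 CAS — after: cnt=9, r=8 — ok

C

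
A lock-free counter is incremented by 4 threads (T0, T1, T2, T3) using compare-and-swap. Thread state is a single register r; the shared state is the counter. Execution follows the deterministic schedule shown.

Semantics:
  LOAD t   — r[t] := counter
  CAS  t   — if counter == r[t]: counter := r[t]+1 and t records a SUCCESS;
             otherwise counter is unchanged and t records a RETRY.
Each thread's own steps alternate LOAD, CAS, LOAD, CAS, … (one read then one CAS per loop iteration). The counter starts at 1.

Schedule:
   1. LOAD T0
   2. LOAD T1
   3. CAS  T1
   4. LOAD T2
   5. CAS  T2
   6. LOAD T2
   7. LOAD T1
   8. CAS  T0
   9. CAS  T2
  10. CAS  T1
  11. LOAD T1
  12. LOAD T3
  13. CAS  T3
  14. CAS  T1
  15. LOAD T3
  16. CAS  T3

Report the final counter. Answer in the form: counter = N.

counter = 6

#1 T0 reads 1
#2 T1 reads 1
#3 T1 CAS(1→2) writes; counter now 2
#4 T2 reads 2
#5 T2 CAS(2→3) writes; counter now 3
#6 T2 reads 3
#7 T1 reads 3
#8 T0 CAS(1→2) fails; counter now 3
#9 T2 CAS(3→4) writes; counter now 4
#10 T1 CAS(3→4) fails; counter now 4
#11 T1 reads 4
#12 T3 reads 4
#13 T3 CAS(4→5) writes; counter now 5
#14 T1 CAS(4→5) fails; counter now 5
#15 T3 reads 5
#16 T3 CAS(5→6) writes; counter now 6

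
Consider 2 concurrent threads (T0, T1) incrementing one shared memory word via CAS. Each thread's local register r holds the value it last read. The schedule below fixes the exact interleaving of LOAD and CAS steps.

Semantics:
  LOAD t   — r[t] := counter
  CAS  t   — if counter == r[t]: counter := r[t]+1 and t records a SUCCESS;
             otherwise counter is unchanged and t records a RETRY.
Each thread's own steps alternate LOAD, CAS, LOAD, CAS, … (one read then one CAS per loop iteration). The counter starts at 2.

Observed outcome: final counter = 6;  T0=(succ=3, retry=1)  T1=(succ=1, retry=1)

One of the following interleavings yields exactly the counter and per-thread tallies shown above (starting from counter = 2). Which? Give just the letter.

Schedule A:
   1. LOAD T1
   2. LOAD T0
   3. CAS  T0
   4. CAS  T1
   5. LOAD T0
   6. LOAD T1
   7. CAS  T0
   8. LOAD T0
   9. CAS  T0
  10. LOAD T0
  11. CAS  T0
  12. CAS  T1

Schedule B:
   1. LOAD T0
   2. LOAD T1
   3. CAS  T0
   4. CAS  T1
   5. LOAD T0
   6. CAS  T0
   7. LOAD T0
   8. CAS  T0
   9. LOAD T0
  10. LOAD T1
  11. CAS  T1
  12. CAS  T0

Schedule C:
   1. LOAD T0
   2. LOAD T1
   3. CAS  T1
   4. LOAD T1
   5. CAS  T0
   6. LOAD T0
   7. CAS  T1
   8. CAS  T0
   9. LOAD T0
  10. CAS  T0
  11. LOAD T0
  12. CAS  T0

B

Run B:
[1] T0.load  rd  (counter 2, T0.r 2)
[2] T1.load  rd  (counter 2, T1.r 2)
[3] T0.cas  hit  (counter 3, T0.r 2)
[4] T1.cas  miss  (counter 3, T1.r 2)
[5] T0.load  rd  (counter 3, T0.r 3)
[6] T0.cas  hit  (counter 4, T0.r 3)
[7] T0.load  rd  (counter 4, T0.r 4)
[8] T0.cas  hit  (counter 5, T0.r 4)
[9] T0.load  rd  (counter 5, T0.r 5)
[10] T1.load  rd  (counter 5, T1.r 5)
[11] T1.cas  hit  (counter 6, T1.r 5)
[12] T0.cas  miss  (counter 6, T0.r 5)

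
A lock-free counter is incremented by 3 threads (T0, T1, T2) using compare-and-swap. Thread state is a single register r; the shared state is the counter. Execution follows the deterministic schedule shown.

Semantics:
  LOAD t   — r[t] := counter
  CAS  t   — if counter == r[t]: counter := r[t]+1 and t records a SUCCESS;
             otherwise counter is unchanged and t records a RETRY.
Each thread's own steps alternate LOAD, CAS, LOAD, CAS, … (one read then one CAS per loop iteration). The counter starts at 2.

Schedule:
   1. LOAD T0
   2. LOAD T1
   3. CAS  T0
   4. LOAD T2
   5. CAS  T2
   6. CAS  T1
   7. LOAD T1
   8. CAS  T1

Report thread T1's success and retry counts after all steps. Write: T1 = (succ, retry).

T1 = (1, 1)

step 1: T0 LOAD ⇒ load; ctr=2 reg=2
step 2: T1 LOAD ⇒ load; ctr=2 reg=2
step 3: T0 CAS ⇒ ok; ctr=3 reg=2
step 4: T2 LOAD ⇒ load; ctr=3 reg=3
step 5: T2 CAS ⇒ ok; ctr=4 reg=3
step 6: T1 CAS ⇒ retry; ctr=4 reg=2
step 7: T1 LOAD ⇒ load; ctr=4 reg=4
step 8: T1 CAS ⇒ ok; ctr=5 reg=4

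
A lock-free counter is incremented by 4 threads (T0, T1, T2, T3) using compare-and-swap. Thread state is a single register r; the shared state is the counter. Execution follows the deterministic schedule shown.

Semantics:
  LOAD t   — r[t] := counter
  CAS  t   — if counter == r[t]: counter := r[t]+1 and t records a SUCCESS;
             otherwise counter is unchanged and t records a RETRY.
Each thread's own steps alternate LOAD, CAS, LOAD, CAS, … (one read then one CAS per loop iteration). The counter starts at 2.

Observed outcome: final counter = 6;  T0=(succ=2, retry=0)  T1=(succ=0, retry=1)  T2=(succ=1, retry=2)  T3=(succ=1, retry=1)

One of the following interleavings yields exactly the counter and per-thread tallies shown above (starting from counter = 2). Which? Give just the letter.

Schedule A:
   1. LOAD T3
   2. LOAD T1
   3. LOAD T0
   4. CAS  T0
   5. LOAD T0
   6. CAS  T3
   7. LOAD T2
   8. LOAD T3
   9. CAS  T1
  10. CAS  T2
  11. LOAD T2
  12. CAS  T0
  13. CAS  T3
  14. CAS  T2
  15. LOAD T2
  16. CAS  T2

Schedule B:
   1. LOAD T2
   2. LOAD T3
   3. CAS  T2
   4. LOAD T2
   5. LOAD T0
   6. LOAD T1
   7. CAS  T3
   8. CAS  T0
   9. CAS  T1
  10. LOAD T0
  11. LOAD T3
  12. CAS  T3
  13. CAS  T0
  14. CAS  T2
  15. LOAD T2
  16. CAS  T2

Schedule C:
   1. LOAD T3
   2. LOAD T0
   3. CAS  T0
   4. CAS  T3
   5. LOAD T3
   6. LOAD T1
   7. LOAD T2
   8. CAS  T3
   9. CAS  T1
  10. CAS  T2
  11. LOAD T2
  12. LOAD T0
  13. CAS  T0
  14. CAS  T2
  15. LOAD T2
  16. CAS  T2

Tracing schedule C:
   1) LOAD T3:  M=2  r_T3=2
   2) LOAD T0:  M=2  r_T0=2
   3) CAS  T0:  M=3  r_T0=2 ✓
   4) CAS  T3:  M=3  r_T3=2 ✗
   5) LOAD T3:  M=3  r_T3=3
   6) LOAD T1:  M=3  r_T1=3
   7) LOAD T2:  M=3  r_T2=3
   8) CAS  T3:  M=4  r_T3=3 ✓
   9) CAS  T1:  M=4  r_T1=3 ✗
  10) CAS  T2:  M=4  r_T2=3 ✗
  11) LOAD T2:  M=4  r_T2=4
  12) LOAD T0:  M=4  r_T0=4
  13) CAS  T0:  M=5  r_T0=4 ✓
  14) CAS  T2:  M=5  r_T2=4 ✗
  15) LOAD T2:  M=5  r_T2=5
  16) CAS  T2:  M=6  r_T2=5 ✓

C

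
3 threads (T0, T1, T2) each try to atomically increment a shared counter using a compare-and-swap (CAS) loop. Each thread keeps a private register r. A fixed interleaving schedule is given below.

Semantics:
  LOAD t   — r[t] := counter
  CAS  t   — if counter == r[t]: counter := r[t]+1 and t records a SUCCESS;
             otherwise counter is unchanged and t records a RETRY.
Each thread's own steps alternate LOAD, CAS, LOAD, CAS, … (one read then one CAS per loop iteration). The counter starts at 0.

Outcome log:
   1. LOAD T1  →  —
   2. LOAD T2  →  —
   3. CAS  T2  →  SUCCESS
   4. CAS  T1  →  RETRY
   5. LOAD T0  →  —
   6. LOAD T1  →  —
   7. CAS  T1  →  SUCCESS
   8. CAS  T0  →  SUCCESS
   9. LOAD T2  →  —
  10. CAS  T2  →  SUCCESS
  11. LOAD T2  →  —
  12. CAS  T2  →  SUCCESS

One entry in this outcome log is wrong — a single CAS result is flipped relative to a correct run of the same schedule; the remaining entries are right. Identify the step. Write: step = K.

step = 8

Correct run:
step 1: T1 LOAD ⇒ load; ctr=0 reg=0
step 2: T2 LOAD ⇒ load; ctr=0 reg=0
step 3: T2 CAS ⇒ ok; ctr=1 reg=0
step 4: T1 CAS ⇒ retry; ctr=1 reg=0
step 5: T0 LOAD ⇒ load; ctr=1 reg=1
step 6: T1 LOAD ⇒ load; ctr=1 reg=1
step 7: T1 CAS ⇒ ok; ctr=2 reg=1
step 8: T0 CAS ⇒ retry; ctr=2 reg=1
step 9: T2 LOAD ⇒ load; ctr=2 reg=2
step 10: T2 CAS ⇒ ok; ctr=3 reg=2
step 11: T2 LOAD ⇒ load; ctr=3 reg=3
step 12: T2 CAS ⇒ ok; ctr=4 reg=3
Flip is step 8.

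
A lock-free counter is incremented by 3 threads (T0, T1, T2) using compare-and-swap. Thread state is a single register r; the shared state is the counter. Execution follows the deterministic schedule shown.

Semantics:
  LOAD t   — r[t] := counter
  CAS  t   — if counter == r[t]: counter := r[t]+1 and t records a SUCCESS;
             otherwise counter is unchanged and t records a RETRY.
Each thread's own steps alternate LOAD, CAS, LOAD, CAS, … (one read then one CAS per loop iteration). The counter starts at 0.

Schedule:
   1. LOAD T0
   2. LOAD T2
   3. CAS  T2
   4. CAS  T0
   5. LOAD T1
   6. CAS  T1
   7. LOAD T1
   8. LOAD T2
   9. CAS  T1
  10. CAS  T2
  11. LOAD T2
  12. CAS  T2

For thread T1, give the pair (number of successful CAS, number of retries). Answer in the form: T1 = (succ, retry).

T1 = (2, 0)

step 1: T0 LOAD ⇒ load; ctr=0 reg=0
step 2: T2 LOAD ⇒ load; ctr=0 reg=0
step 3: T2 CAS ⇒ ok; ctr=1 reg=0
step 4: T0 CAS ⇒ retry; ctr=1 reg=0
step 5: T1 LOAD ⇒ load; ctr=1 reg=1
step 6: T1 CAS ⇒ ok; ctr=2 reg=1
step 7: T1 LOAD ⇒ load; ctr=2 reg=2
step 8: T2 LOAD ⇒ load; ctr=2 reg=2
step 9: T1 CAS ⇒ ok; ctr=3 reg=2
step 10: T2 CAS ⇒ retry; ctr=3 reg=2
step 11: T2 LOAD ⇒ load; ctr=3 reg=3
step 12: T2 CAS ⇒ ok; ctr=4 reg=3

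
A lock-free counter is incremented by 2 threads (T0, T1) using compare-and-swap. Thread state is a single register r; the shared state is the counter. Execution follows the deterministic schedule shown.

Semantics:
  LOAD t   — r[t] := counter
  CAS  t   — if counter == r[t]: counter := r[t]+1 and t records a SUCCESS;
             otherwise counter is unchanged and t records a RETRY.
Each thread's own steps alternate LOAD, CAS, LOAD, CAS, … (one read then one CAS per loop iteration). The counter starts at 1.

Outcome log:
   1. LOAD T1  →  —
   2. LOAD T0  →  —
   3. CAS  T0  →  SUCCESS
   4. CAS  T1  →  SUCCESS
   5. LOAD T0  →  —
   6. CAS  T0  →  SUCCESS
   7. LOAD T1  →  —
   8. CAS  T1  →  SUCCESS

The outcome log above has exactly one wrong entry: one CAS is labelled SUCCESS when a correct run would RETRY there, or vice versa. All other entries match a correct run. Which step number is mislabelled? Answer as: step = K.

step = 4

Correct run:
#1 T1 reads 1
#2 T0 reads 1
#3 T0 CAS(1→2) writes; counter now 2
#4 T1 CAS(1→2) fails; counter now 2
#5 T0 reads 2
#6 T0 CAS(2→3) writes; counter now 3
#7 T1 reads 3
#8 T1 CAS(3→4) writes; counter now 4
Flip is step 4.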